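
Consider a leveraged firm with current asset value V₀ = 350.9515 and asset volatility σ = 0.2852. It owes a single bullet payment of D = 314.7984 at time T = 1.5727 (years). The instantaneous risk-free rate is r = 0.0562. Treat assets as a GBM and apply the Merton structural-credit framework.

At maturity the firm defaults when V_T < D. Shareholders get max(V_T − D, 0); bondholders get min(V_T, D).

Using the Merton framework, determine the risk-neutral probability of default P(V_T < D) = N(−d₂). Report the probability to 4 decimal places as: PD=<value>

Apply the equity-as-call identities (strike 314.7984, horizon 1.5727 years):
d₁ = [ln(V₀/D) + (r + σ²/2)T] / (σ√T)
   = [ln(350.9515/314.7984) + (0.0562 + 0.5·0.2852²)·1.5727] / (0.2852·√1.5727)
   = [0.108716 + 0.152347] / 0.357662 = 0.729914
d₂ = d₁ − σ√T = 0.729914 − 0.357662 = 0.372252
risk-neutral PD = N(−d₂) = N(-0.372252) = 0.354853

PD=0.3549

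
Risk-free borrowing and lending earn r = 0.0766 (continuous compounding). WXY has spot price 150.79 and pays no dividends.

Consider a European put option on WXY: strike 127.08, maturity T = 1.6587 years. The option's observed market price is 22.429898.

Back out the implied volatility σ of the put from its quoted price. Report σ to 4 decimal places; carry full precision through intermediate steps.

At σ = 0.5934 the Black–Scholes value reproduces the quote:
σ√T = 0.5934·√1.6587 = 0.764243
d₁ = (ln(S/K) + (r+σ²/2)T) / (σ√T) = (ln(150.79/127.08) + (0.0766+0.5934²/2)·1.6587) / 0.764243 = (0.171071 + 0.419090) / 0.764243 = 0.772217
d₂ = d₁ − σ√T = 0.772217 − 0.764243 = 0.007974
e^{−rT} = 0.880684
N(−d₁) = 0.219993,  N(−d₂) = 0.496819
V = K·e^{−rT}·N(−d₂) − S·N(−d₁) = 55.602636 − 33.172738 = 22.429898 (equal to the quote); since ∂V/∂σ > 0 for all σ, the implied volatility is unique

sigma = 0.5934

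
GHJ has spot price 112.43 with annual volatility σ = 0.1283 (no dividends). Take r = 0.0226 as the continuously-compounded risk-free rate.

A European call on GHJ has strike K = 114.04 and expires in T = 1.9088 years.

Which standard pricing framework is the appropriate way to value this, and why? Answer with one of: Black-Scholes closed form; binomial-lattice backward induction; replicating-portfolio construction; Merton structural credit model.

Key observation: everything needed for the exact continuous-time valuation of the European call on GHJ (strike 114.04) is given, and no feature rules the closed form out.

framework: Black-Scholes closed form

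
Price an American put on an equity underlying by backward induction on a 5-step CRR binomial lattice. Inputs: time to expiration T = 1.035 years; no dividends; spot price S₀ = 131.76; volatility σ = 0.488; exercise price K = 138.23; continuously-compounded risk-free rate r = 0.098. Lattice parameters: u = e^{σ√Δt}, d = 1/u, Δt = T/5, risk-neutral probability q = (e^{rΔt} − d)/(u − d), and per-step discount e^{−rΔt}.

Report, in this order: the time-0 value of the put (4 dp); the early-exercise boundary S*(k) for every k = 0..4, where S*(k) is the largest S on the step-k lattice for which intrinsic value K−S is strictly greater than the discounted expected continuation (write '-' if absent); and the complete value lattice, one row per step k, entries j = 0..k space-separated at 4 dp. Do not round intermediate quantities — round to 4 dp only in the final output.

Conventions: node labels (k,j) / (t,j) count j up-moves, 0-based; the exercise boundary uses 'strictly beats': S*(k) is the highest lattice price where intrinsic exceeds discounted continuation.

price = 24.5178
boundary = - - 84.5150 67.6876 84.5150
tree:
24.5178
37.0210 12.5542
53.7150 21.2266 4.0703
70.5424 34.6667 8.1523 0.0000
84.0194 53.7150 16.3284 0.0000 0.0000
94.8131 70.5424 32.7042 0.0000 0.0000 0.0000

params: Δt=0.20700 u=1.24860 d=0.80089 q=0.49049 e^(-rΔt)=0.97992
t_5 payoffs: 94.8131 70.5424 32.7042 0.0000 0.0000 0.0000
t_4: node(4,0) S=54.2106 payoff=84.0194 vs cont=81.2436 → 84.0194 [stop]  node(4,1) S=84.5150 payoff=53.7150 vs cont=50.9391 → 53.7150 [stop]  node(4,2) S=131.7600 payoff=6.4700 vs cont=16.3284 → 16.3284 [wait]  node(4,3) S=205.4156 payoff=0.0000 vs cont=0.0000 → 0.0000 [wait]  node(4,4) S=320.2457 payoff=0.0000 vs cont=0.0000 → 0.0000 [wait]  ⇒ S*(4)=84.5150
t_3: node(3,0) S=67.6876 payoff=70.5424 vs cont=67.7666 → 70.5424 [stop]  node(3,1) S=105.5258 payoff=32.7042 vs cont=34.6667 → 34.6667 [wait]  node(3,2) S=164.5161 payoff=0.0000 vs cont=8.1523 → 8.1523 [wait]  node(3,3) S=256.4829 payoff=0.0000 vs cont=0.0000 → 0.0000 [wait]  ⇒ S*(3)=67.6876
t_2: node(2,0) S=84.5150 payoff=53.7150 vs cont=51.8824 → 53.7150 [stop]  node(2,1) S=131.7600 payoff=6.4700 vs cont=21.2266 → 21.2266 [wait]  node(2,2) S=205.4156 payoff=0.0000 vs cont=4.0703 → 4.0703 [wait]  ⇒ S*(2)=84.5150
t_1: node(1,0) S=105.5258 payoff=32.7042 vs cont=37.0210 → 37.0210 [wait]  node(1,1) S=164.5161 payoff=0.0000 vs cont=12.5542 → 12.5542 [wait]  ⇒ S*(1)=-
t_0: node(0,0) S=131.7600 payoff=6.4700 vs cont=24.5178 → 24.5178 [wait]  ⇒ S*(0)=-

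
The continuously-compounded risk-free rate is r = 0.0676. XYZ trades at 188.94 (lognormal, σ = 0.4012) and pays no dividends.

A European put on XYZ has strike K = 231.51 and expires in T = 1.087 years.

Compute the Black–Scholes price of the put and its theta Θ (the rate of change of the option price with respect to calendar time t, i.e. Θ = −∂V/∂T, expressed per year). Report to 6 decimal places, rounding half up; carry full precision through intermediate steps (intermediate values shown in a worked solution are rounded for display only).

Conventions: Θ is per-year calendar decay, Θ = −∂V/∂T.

σ√T = 0.4012·√1.087 = 0.418288
d₁ = (ln(S/K) + (r+σ²/2)T) / (σ√T) = (ln(188.94/231.51) + (0.0676+0.4012²/2)·1.087) / 0.418288 = (-0.203194 + 0.160964) / 0.418288 = -0.100959
d₂ = d₁ − σ√T = -0.100959 − 0.418288 = -0.519247
e^{−rT} = 0.929154
N(−d₁) = 0.540208,  N(−d₂) = 0.698206
Put price V = K·e^{−rT}·N(−d₂) − S·N(−d₁) = 150.189883 − 102.066967 = 48.122916
φ(d₁) = (1/√(2π))·e^{−d₁²/2} = 0.396914
Θ = −S·φ(d₁)·σ/(2√T) + r·K·e^{−rT}·N(−d₂) = −14.429020 + 10.152836 = -4.276184

price = 48.122916
Θ = -4.276184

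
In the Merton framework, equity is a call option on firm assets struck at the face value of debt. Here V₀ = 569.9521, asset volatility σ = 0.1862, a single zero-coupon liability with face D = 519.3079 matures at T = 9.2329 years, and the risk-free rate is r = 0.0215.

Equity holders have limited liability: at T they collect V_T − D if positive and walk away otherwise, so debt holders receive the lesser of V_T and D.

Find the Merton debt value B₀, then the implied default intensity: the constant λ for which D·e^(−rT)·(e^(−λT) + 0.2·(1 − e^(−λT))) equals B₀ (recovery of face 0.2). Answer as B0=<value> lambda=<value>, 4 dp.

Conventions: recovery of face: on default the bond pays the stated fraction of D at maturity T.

Work the structural quantities from V₀ = 569.9521 against face 519.3079:
d₁ = [ln(V₀/D) + (r + σ²/2)T] / (σ√T)
   = [ln(569.9521/519.3079) + (0.0215 + 0.5·0.1862²)·9.2329] / (0.1862·√9.2329)
   = [0.093055 + 0.358562] / 0.565781 = 0.798218
d₂ = d₁ − σ√T = 0.798218 − 0.565781 = 0.232437
N(d₁) = 0.787628,  N(d₂) = 0.591901,  e^(−rT) = 0.819954
E₀ = V₀·N(d₁) − D·e^(−rT)·N(d₂)
   = 569.9521·0.787628 − 519.3079·0.819954·0.591901 = 196.873996
B₀ = V₀ − E₀ = 569.9521 − 196.873996 = 373.078104
e^(−λT) = (B₀·e^(rT)/D − 0.2)/(1 − 0.2) = (373.0781·1.219581/519.3079 − 0.2)/0.8 = 0.84520517
λ = −ln(0.84520517)/9.2329 = 0.018215

B0=373.0781 lambda=0.0182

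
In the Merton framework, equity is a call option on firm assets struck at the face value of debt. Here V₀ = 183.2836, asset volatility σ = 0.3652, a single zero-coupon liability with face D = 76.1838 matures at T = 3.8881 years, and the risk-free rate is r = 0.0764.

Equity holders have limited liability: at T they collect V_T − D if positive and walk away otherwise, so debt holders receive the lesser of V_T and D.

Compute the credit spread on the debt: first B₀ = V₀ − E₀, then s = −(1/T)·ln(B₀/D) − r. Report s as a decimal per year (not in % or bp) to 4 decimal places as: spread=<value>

Work the structural quantities from V₀ = 183.2836 against face 76.1838:
d₁ = [ln(V₀/D) + (r + σ²/2)T] / (σ√T)
   = [ln(183.2836/76.1838) + (0.0764 + 0.5·0.3652²)·3.8881] / (0.3652·√3.8881)
   = [0.877886 + 0.556331] / 0.720111 = 1.991660
d₂ = d₁ − σ√T = 1.991660 − 0.720111 = 1.271549
N(d₁) = 0.976796,  N(d₂) = 0.898233,  e^(−rT) = 0.743006
E₀ = V₀·N(d₁) − D·e^(−rT)·N(d₂)
   = 183.2836·0.976796 − 76.1838·0.743006·0.898233 = 128.186123
B₀ = V₀ − E₀ = 183.2836 − 128.186123 = 55.097477
spread = −(1/T)·ln(B₀/D) − r = −(1/3.8881)·ln(55.097477/76.1838) − 0.0764 = 0.00694274

spread=0.0069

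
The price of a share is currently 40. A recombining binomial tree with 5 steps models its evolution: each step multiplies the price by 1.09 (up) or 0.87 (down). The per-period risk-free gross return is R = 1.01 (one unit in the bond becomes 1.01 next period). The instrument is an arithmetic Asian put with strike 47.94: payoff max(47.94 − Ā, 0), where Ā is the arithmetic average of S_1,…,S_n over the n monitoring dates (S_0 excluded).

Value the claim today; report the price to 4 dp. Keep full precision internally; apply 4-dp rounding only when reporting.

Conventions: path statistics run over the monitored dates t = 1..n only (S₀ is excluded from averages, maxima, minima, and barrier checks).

price = 6.9192

Set p* = 0.6364 (from d < R < u); the path-dependent value is the discounted p*-expectation over all price paths.
Enumerate all 2^5 = 32 price paths (U = up ×1.09, D = down ×0.87); each path with k up-moves has probability p*^k·(1−p*)^(5−k).
DDDDD: Ā=26.8538, payoff=21.0862, prob=0.006358
UDDDD: Ā=33.6444, payoff=14.2956, prob=0.011127
DUDDD: Ā=31.8844, payoff=16.0556, prob=0.011127
UUDDD: Ā=39.9471, payoff=7.9929, prob=0.019472
DDUDD: Ā=30.3532, payoff=17.5868, prob=0.011127
UDUDD: Ā=38.0287, payoff=9.9113, prob=0.019472
DUUDD: Ā=36.2687, payoff=11.6713, prob=0.019472
UUUDD: Ā=45.4401, payoff=2.4999, prob=0.034076
DDDUD: Ā=29.0210, payoff=18.9190, prob=0.011127
UDDUD: Ā=36.3597, payoff=11.5803, prob=0.019472
DUDUD: Ā=34.5997, payoff=13.3403, prob=0.019472
UUDUD: Ā=43.3490, payoff=4.5910, prob=0.034076
DDUUD: Ā=33.0685, payoff=14.8715, prob=0.019472
UDUUD: Ā=41.4306, payoff=6.5094, prob=0.034076
DUUUD: Ā=39.6706, payoff=8.2694, prob=0.034076
UUUUD: Ā=49.7023, payoff=0.0000, prob=0.059633
DDDDU: Ā=27.8621, payoff=20.0779, prob=0.011127
UDDDU: Ā=34.9077, payoff=13.0323, prob=0.019472
DUDDU: Ā=33.1477, payoff=14.7923, prob=0.019472
UUDDU: Ā=41.5298, payoff=6.4102, prob=0.034076
DDUDU: Ā=31.6165, payoff=16.3235, prob=0.019472
UDUDU: Ā=39.6114, payoff=8.3286, prob=0.034076
DUUDU: Ā=37.8514, payoff=10.0886, prob=0.034076
UUUDU: Ā=47.4230, payoff=0.5170, prob=0.059633
DDDUU: Ā=30.2843, payoff=17.6557, prob=0.019472
UDDUU: Ā=37.9424, payoff=9.9976, prob=0.034076
DUDUU: Ā=36.1824, payoff=11.7576, prob=0.034076
UUDUU: Ā=45.3320, payoff=2.6080, prob=0.059633
DDUUU: Ā=34.6512, payoff=13.2888, prob=0.034076
UDUUU: Ā=43.4136, payoff=4.5264, prob=0.059633
DUUUU: Ā=41.6536, payoff=6.2864, prob=0.059633
UUUUU: Ā=52.1867, payoff=0.0000, prob=0.104358
Price = Σ prob·payoff / R^5 = 7.272147 / 1.051010 = 6.9192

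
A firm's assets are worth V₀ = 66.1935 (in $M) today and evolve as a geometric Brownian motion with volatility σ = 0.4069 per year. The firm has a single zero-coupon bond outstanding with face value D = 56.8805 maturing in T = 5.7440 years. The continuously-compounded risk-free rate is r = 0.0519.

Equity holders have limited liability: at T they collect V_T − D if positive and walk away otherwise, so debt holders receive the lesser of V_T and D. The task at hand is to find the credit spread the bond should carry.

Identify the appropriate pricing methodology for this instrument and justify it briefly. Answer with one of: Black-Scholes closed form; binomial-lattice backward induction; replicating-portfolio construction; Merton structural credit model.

framework: Merton structural credit model

Key observation: assets follow a GBM and default happens iff V_T < 56.8805; valuing claims on that split (equity as a call, risky debt as the residual) is the structural model's definition.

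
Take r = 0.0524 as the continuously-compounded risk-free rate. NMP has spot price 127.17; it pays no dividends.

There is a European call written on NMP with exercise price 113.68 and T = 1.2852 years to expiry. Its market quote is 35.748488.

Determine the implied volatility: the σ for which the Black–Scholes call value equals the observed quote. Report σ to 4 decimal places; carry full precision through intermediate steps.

sigma = 0.4583

At σ = 0.4583 the Black–Scholes value reproduces the quote:
σ√T = 0.4583·√1.2852 = 0.519559
d₁ = (ln(S/K) + (r+σ²/2)T) / (σ√T) = (ln(127.17/113.68) + (0.0524+0.4583²/2)·1.2852) / 0.519559 = (0.112137 + 0.202315) / 0.519559 = 0.605230
d₂ = d₁ − σ√T = 0.605230 − 0.519559 = 0.085670
e^{−rT} = 0.934873
N(d₁) = 0.727487,  N(d₂) = 0.534136
V = S·N(d₁) − K·e^{−rT}·N(d₂) = 92.514495 − 56.766008 = 35.748488 (equal to the quote); since ∂V/∂σ > 0 for all σ, the implied volatility is unique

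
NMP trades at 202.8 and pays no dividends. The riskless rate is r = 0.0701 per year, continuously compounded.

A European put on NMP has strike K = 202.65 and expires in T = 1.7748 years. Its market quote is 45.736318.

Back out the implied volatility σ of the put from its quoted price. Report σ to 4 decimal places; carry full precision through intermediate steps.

At σ = 0.5751 the Black–Scholes value reproduces the quote:
σ√T = 0.5751·√1.7748 = 0.766158
d₁ = (ln(S/K) + (r+σ²/2)T) / (σ√T) = (ln(202.8/202.65) + (0.0701+0.5751²/2)·1.7748) / 0.766158 = (0.000740 + 0.417912) / 0.766158 = 0.546431
d₂ = d₁ − σ√T = 0.546431 − 0.766158 = -0.219727
e^{−rT} = 0.883015
N(−d₁) = 0.292385,  N(−d₂) = 0.586958
V = K·e^{−rT}·N(−d₂) − S·N(−d₁) = 105.031979 − 59.295661 = 45.736318 (matching the quote); vega is positive throughout, so no other σ reproduces this price

sigma = 0.5751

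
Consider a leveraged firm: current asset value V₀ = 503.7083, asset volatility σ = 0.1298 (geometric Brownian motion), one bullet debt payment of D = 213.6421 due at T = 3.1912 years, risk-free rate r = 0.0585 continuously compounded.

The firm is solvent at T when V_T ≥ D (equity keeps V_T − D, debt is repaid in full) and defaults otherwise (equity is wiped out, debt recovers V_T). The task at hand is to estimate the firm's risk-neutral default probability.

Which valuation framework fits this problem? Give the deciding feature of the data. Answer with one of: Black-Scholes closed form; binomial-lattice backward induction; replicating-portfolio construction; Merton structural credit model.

Key observation: a levered firm with one bullet debt due at 3.1912 years is the canonical structural-credit setup: equity is a call on the firm's assets struck at the face value.

framework: Merton structural credit model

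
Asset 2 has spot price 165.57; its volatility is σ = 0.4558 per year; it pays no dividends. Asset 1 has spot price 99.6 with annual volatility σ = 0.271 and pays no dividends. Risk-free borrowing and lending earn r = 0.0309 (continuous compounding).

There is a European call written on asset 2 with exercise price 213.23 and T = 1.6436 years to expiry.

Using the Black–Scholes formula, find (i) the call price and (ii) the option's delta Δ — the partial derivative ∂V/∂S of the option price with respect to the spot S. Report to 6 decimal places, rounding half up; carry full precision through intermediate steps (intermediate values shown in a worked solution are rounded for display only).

price = 26.196428
Δ = 0.478534

σ√T = 0.4558·√1.6436 = 0.584349
d₁ = (ln(S/K) + (r+σ²/2)T) / (σ√T) = (ln(165.57/213.23) + (0.0309+0.4558²/2)·1.6436) / 0.584349 = (-0.252977 + 0.221519) / 0.584349 = -0.053835
d₂ = d₁ − σ√T = -0.053835 − 0.584349 = -0.638184
e^{−rT} = 0.950481
N(d₁) = 0.478534,  N(d₂) = 0.261677
Call price V = S·N(d₁) − K·e^{−rT}·N(d₂) = 79.230793 − 53.034365 = 26.196428
Δ = N(d₁) = 0.478534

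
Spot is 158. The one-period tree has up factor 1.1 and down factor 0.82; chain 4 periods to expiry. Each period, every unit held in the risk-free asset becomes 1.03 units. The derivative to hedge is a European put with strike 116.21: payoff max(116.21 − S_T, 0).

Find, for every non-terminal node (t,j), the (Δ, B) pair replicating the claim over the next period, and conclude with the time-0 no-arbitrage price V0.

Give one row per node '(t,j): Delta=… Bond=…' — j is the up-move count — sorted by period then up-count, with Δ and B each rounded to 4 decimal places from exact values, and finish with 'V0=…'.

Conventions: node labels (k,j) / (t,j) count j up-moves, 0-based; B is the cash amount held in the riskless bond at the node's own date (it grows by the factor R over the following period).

(0,0): Delta=-0.0672 Bond=11.6179
(1,0): Delta=-0.2382 Bond=34.1261
(1,1): Delta=-0.0247 Bond=4.5799
(2,0): Delta=-0.6980 Bond=83.9922
(2,1): Delta=-0.1240 Bond=18.8691
(2,2): Delta=0.0000 Bond=0.0000
(3,0): Delta=-1.0000 Bond=112.8252
(3,1): Delta=-0.6229 Bond=77.7409
(3,2): Delta=0.0000 Bond=0.0000
(3,3): Delta=0.0000 Bond=0.0000
V0=1.0043

No-arbitrage ⇒ martingale measure with p* = (R−d)/(u−d) = 0.7500.
Payoffs at expiry: V(4,0)=44.7748, V(4,1)=20.3822, V(4,2)=0.0000, V(4,3)=0.0000, V(4,4)=0.0000
Node (3,0) S=87.1161: V=(p*·20.3822+(1−p*)·44.7748)/1.03=25.7091; Δ=(20.3822−44.7748)/(95.8278−71.4352)=-1.0000; B=V−Δ·S=112.8252
Node (3,1) S=116.8631: V=(p*·0.0000+(1−p*)·20.3822)/1.03=4.9471; Δ=(0.0000−20.3822)/(128.5494−95.8278)=-0.6229; B=V−Δ·S=77.7409
Node (3,2) S=156.7676: V=(p*·0.0000+(1−p*)·0.0000)/1.03=0.0000; Δ=(0.0000−0.0000)/(172.4444−128.5494)=0.0000; B=V−Δ·S=0.0000
Node (3,3) S=210.2980: V=(p*·0.0000+(1−p*)·0.0000)/1.03=0.0000; Δ=(0.0000−0.0000)/(231.3278−172.4444)=0.0000; B=V−Δ·S=0.0000
Node (2,0) S=106.2392: V=(p*·4.9471+(1−p*)·25.7091)/1.03=9.8424; Δ=(4.9471−25.7091)/(116.8631−87.1161)=-0.6980; B=V−Δ·S=83.9922
Node (2,1) S=142.5160: V=(p*·0.0000+(1−p*)·4.9471)/1.03=1.2008; Δ=(0.0000−4.9471)/(156.7676−116.8631)=-0.1240; B=V−Δ·S=18.8691
Node (2,2) S=191.1800: V=(p*·0.0000+(1−p*)·0.0000)/1.03=0.0000; Δ=(0.0000−0.0000)/(210.2980−156.7676)=0.0000; B=V−Δ·S=0.0000
Node (1,0) S=129.5600: V=(p*·1.2008+(1−p*)·9.8424)/1.03=3.2633; Δ=(1.2008−9.8424)/(142.5160−106.2392)=-0.2382; B=V−Δ·S=34.1261
Node (1,1) S=173.8000: V=(p*·0.0000+(1−p*)·1.2008)/1.03=0.2914; Δ=(0.0000−1.2008)/(191.1800−142.5160)=-0.0247; B=V−Δ·S=4.5799
Node (0,0) S=158.0000: V=(p*·0.2914+(1−p*)·3.2633)/1.03=1.0043; Δ=(0.2914−3.2633)/(173.8000−129.5600)=-0.0672; B=V−Δ·S=11.6179
As a check, the time-0 holding Δ(0,0)·S0 + B(0,0) comes to 1.0043 — exactly V0.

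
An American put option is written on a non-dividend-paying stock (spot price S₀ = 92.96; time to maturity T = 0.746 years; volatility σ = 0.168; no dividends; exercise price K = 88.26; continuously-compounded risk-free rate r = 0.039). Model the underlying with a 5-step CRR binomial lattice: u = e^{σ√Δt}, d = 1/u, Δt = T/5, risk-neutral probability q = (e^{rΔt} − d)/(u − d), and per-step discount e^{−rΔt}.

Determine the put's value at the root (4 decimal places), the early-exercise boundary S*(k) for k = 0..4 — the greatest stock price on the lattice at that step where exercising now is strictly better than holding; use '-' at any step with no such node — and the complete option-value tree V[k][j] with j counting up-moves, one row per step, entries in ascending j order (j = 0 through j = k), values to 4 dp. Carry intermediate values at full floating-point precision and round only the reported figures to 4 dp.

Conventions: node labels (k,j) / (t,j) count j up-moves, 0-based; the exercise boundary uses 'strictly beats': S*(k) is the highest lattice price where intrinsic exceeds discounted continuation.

price = 2.4756
boundary = - - - 76.5154 81.6453
tree:
2.4756
4.3127 0.8655
7.2798 1.7155 0.1174
11.7446 3.3803 0.2505 0.0000
16.5522 6.6147 0.5345 0.0000 0.0000
21.0577 11.7446 1.1408 0.0000 0.0000 0.0000

Δt=0.14920, u=1.06704, d=0.93717, q=0.52872, disc=e^(-rΔt)=0.99420
k=5 terminal: V=max(K-S,0) → 21.0577 11.7446 1.1408 0.0000 0.0000 0.0000
k=4: j=0 S=71.7078 intr=16.5522 cont=16.0401 V=16.5522[EX]; j=1 S=81.6453 intr=6.6147 cont=6.1026 V=6.6147[EX]; j=2 S=92.9600 intr=0.0000 cont=0.5345 V=0.5345[hold]; j=3 S=105.8427 intr=0.0000 cont=0.0000 V=0.0000[hold]; j=4 S=120.5107 intr=0.0000 cont=0.0000 V=0.0000[hold]  S*(4)=81.6453
k=3: j=0 S=76.5154 intr=11.7446 cont=11.2325 V=11.7446[EX]; j=1 S=87.1192 intr=1.1408 cont=3.3803 V=3.3803[hold]; j=2 S=99.1924 intr=0.0000 cont=0.2505 V=0.2505[hold]; j=3 S=112.9388 intr=0.0000 cont=0.0000 V=0.0000[hold]  S*(3)=76.5154
k=2: j=0 S=81.6453 intr=6.6147 cont=7.2798 V=7.2798[hold]; j=1 S=92.9600 intr=0.0000 cont=1.7155 V=1.7155[hold]; j=2 S=105.8427 intr=0.0000 cont=0.1174 V=0.1174[hold]  S*(2)=-
k=1: j=0 S=87.1192 intr=1.1408 cont=4.3127 V=4.3127[hold]; j=1 S=99.1924 intr=0.0000 cont=0.8655 V=0.8655[hold]  S*(1)=-
k=0: j=0 S=92.9600 intr=0.0000 cont=2.4756 V=2.4756[hold]  S*(0)=-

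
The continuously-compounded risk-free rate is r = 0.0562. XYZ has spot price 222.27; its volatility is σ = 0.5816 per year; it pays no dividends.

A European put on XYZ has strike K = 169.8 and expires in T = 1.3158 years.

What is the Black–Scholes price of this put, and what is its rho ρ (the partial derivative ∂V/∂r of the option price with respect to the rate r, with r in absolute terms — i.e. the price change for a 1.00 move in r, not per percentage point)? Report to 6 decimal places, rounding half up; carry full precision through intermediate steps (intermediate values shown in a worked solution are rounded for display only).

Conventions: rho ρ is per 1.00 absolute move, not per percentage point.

σ√T = 0.5816·√1.3158 = 0.667144
d₁ = (ln(S/K) + (r+σ²/2)T) / (σ√T) = (ln(222.27/169.8) + (0.0562+0.5816²/2)·1.3158) / 0.667144 = (0.269272 + 0.296488) / 0.667144 = 0.848033
d₂ = d₁ − σ√T = 0.848033 − 0.667144 = 0.180889
e^{−rT} = 0.928720
N(−d₁) = 0.198210,  N(−d₂) = 0.428227
Put price V = K·e^{−rT}·N(−d₂) − S·N(−d₁) = 67.529996 − 44.056087 = 23.473908
ρ = −K·T·e^{−rT}·N(−d₂) = -88.855968

price = 23.473908
ρ = -88.855968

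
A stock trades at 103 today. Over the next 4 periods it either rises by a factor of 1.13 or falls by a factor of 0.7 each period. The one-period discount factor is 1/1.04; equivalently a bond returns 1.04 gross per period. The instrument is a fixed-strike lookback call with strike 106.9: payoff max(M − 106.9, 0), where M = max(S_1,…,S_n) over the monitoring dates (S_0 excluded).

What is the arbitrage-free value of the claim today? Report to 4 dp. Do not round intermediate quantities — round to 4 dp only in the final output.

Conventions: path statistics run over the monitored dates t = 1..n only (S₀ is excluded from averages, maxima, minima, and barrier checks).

Set p* = 0.7907 (from d < R < u); the path-dependent value is the discounted p*-expectation over all price paths.
Enumerate all 2^4 = 16 price paths (U = up ×1.13, D = down ×0.7); each path with k up-moves has probability p*^k·(1−p*)^(4−k).
DDDD: M=72.1000, payoff=0.0000, prob=0.001919
UDDD: M=116.3900, payoff=9.4900, prob=0.007250
DUDD: M=81.4730, payoff=0.0000, prob=0.007250
UUDD: M=131.5207, payoff=24.6207, prob=0.027389
DDUD: M=72.1000, payoff=0.0000, prob=0.007250
UDUD: M=116.3900, payoff=9.4900, prob=0.027389
DUUD: M=92.0645, payoff=0.0000, prob=0.027389
UUUD: M=148.6184, payoff=41.7184, prob=0.103468
DDDU: M=72.1000, payoff=0.0000, prob=0.007250
UDDU: M=116.3900, payoff=9.4900, prob=0.027389
DUDU: M=81.4730, payoff=0.0000, prob=0.027389
UUDU: M=131.5207, payoff=24.6207, prob=0.103468
DDUU: M=72.1000, payoff=0.0000, prob=0.027389
UDUU: M=116.3900, payoff=9.4900, prob=0.103468
DUUU: M=104.0329, payoff=0.0000, prob=0.103468
UUUU: M=167.9388, payoff=61.0388, prob=0.390879
Price = Σ prob·payoff / R^4 = 32.967586 / 1.169859 = 28.1808

price = 28.1808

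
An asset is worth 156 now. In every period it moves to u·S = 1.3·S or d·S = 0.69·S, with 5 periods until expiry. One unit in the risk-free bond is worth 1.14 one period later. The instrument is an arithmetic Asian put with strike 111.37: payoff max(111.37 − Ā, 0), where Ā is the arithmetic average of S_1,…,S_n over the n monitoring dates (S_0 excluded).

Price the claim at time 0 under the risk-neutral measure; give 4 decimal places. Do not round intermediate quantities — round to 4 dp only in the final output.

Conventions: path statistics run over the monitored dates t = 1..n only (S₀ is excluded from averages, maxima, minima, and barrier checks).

Set p* = 0.7377 (from d < R < u); the path-dependent value is the discounted p*-expectation over all price paths.
Enumerate all 2^5 = 32 price paths (U = up ×1.3, D = down ×0.69); each path with k up-moves has probability p*^k·(1−p*)^(5−k).
DDDDD: Ā=58.5837, payoff=52.7863, prob=0.001242
UDDDD: Ā=110.3751, payoff=0.9949, prob=0.003492
DUDDD: Ā=91.3431, payoff=20.0269, prob=0.003492
UUDDD: Ā=172.0957, payoff=0.0000, prob=0.009821
DDUDD: Ā=78.2110, payoff=33.1590, prob=0.003492
UDUDD: Ā=147.3541, payoff=0.0000, prob=0.009821
DUUDD: Ā=128.3221, payoff=0.0000, prob=0.009821
UUUDD: Ā=241.7664, payoff=0.0000, prob=0.027620
DDDUD: Ā=69.1499, payoff=42.2201, prob=0.003492
UDDUD: Ā=130.2824, payoff=0.0000, prob=0.009821
DUDUD: Ā=111.2504, payoff=0.1196, prob=0.009821
UUDUD: Ā=209.6023, payoff=0.0000, prob=0.027620
DDUUD: Ā=98.1184, payoff=13.2516, prob=0.009821
UDUUD: Ā=184.8607, payoff=0.0000, prob=0.027620
DUUUD: Ā=165.8287, payoff=0.0000, prob=0.027620
UUUUD: Ā=312.4308, payoff=0.0000, prob=0.077682
DDDDU: Ā=62.8977, payoff=48.4723, prob=0.003492
UDDDU: Ā=118.5030, payoff=0.0000, prob=0.009821
DUDDU: Ā=99.4710, payoff=11.8990, prob=0.009821
UUDDU: Ā=187.4091, payoff=0.0000, prob=0.027620
DDUDU: Ā=86.3389, payoff=25.0311, prob=0.009821
UDUDU: Ā=162.6675, payoff=0.0000, prob=0.027620
DUUDU: Ā=143.6355, payoff=0.0000, prob=0.027620
UUUDU: Ā=270.6175, payoff=0.0000, prob=0.077682
DDDUU: Ā=77.2777, payoff=34.0923, prob=0.009821
UDDUU: Ā=145.5958, payoff=0.0000, prob=0.027620
DUDUU: Ā=126.5638, payoff=0.0000, prob=0.027620
UUDUU: Ā=238.4535, payoff=0.0000, prob=0.077682
DDUUU: Ā=113.4317, payoff=0.0000, prob=0.027620
UDUUU: Ā=213.7119, payoff=0.0000, prob=0.077682
DUUUU: Ā=194.6799, payoff=0.0000, prob=0.077682
UUUUU: Ā=366.7881, payoff=0.0000, prob=0.218481
Price = Σ prob·payoff / R^5 = 1.400187 / 1.925415 = 0.7272

price = 0.7272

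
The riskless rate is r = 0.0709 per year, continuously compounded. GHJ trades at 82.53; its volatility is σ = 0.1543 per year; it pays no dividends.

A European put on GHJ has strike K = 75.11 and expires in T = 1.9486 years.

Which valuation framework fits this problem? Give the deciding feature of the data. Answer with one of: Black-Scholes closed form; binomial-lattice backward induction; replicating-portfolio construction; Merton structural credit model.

Key observation: the instrument is a plain European put (strike 75.11) on a lognormal asset; the exact continuous-time formula applies directly.

framework: Black-Scholes closed form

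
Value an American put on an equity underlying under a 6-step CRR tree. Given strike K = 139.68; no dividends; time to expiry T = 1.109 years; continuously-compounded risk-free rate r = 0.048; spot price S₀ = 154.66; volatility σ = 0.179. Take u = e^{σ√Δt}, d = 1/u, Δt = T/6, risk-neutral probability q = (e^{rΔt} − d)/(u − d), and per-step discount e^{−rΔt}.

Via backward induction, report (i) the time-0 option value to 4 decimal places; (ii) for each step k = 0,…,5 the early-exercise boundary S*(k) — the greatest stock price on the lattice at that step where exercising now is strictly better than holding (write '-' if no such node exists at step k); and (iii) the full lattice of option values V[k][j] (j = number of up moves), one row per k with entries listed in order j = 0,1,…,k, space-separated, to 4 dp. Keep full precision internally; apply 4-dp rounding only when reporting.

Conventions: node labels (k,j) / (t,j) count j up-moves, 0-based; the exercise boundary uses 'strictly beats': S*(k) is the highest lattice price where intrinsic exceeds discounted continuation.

params: Δt=0.18483 u=1.07999 d=0.92593 q=0.53861 e^(-rΔt)=0.99117
t_6 payoffs: 42.2151 25.9980 7.0827 0.0000 0.0000 0.0000 0.0000
t_5: node(5,0) S=105.2616 payoff=34.4184 vs cont=33.1847 → 34.4184 [stop]  node(5,1) S=122.7759 payoff=16.9041 vs cont=15.6703 → 16.9041 [stop]  node(5,2) S=143.2044 payoff=0.0000 vs cont=3.2390 → 3.2390 [wait]  node(5,3) S=167.0320 payoff=0.0000 vs cont=0.0000 → 0.0000 [wait]  node(5,4) S=194.8242 payoff=0.0000 vs cont=0.0000 → 0.0000 [wait]  node(5,5) S=227.2407 payoff=0.0000 vs cont=0.0000 → 0.0000 [wait]  ⇒ S*(5)=122.7759
t_4: node(4,0) S=113.6820 payoff=25.9980 vs cont=24.7643 → 25.9980 [stop]  node(4,1) S=132.5973 payoff=7.0827 vs cont=9.4596 → 9.4596 [wait]  node(4,2) S=154.6600 payoff=0.0000 vs cont=1.4812 → 1.4812 [wait]  node(4,3) S=180.3936 payoff=0.0000 vs cont=0.0000 → 0.0000 [wait]  node(4,4) S=210.4091 payoff=0.0000 vs cont=0.0000 → 0.0000 [wait]  ⇒ S*(4)=113.6820
t_3: node(3,0) S=122.7759 payoff=16.9041 vs cont=16.9393 → 16.9393 [wait]  node(3,1) S=143.2044 payoff=0.0000 vs cont=5.1167 → 5.1167 [wait]  node(3,2) S=167.0320 payoff=0.0000 vs cont=0.6774 → 0.6774 [wait]  node(3,3) S=194.8242 payoff=0.0000 vs cont=0.0000 → 0.0000 [wait]  ⇒ S*(3)=-
t_2: node(2,0) S=132.5973 payoff=7.0827 vs cont=10.4781 → 10.4781 [wait]  node(2,1) S=154.6600 payoff=0.0000 vs cont=2.7016 → 2.7016 [wait]  node(2,2) S=180.3936 payoff=0.0000 vs cont=0.3098 → 0.3098 [wait]  ⇒ S*(2)=-
t_1: node(1,0) S=143.2044 payoff=0.0000 vs cont=6.2340 → 6.2340 [wait]  node(1,1) S=167.0320 payoff=0.0000 vs cont=1.4008 → 1.4008 [wait]  ⇒ S*(1)=-
t_0: node(0,0) S=154.6600 payoff=0.0000 vs cont=3.5987 → 3.5987 [wait]  ⇒ S*(0)=-

price = 3.5987
boundary = - - - - 113.6820 122.7759
tree:
3.5987
6.2340 1.4008
10.4781 2.7016 0.3098
16.9393 5.1167 0.6774 0.0000
25.9980 9.4596 1.4812 0.0000 0.0000
34.4184 16.9041 3.2390 0.0000 0.0000 0.0000
42.2151 25.9980 7.0827 0.0000 0.0000 0.0000 0.0000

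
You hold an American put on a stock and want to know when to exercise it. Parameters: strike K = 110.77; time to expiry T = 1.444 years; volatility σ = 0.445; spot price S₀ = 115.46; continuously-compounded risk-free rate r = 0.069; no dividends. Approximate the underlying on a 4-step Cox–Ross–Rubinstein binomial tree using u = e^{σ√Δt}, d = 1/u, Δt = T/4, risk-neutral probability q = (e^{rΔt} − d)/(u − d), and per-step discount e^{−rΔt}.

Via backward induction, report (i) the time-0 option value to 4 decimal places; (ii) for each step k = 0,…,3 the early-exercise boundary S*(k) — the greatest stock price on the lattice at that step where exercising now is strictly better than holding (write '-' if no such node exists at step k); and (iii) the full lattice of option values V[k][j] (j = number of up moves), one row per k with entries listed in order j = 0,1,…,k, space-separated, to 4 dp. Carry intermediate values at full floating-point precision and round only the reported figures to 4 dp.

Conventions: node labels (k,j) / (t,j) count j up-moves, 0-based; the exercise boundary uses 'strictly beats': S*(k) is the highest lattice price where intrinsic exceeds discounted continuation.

price = 16.4830
boundary = - - 67.6389 88.3719
tree:
16.4830
27.1886 5.7585
43.1311 11.3570 0.0000
58.9999 22.3981 0.0000 0.0000
71.1457 43.1311 0.0000 0.0000 0.0000

params: Δt=0.36100 u=1.30652 d=0.76539 q=0.48016 e^(-rΔt)=0.97540
t_4 payoffs: 71.1457 43.1311 0.0000 0.0000 0.0000
t_3: node(3,0) S=51.7701 payoff=58.9999 vs cont=56.2748 → 58.9999 [stop]  node(3,1) S=88.3719 payoff=22.3981 vs cont=21.8696 → 22.3981 [stop]  node(3,2) S=150.8513 payoff=0.0000 vs cont=0.0000 → 0.0000 [wait]  node(3,3) S=257.5042 payoff=0.0000 vs cont=0.0000 → 0.0000 [wait]  ⇒ S*(3)=88.3719
t_2: node(2,0) S=67.6389 payoff=43.1311 vs cont=40.4060 → 43.1311 [stop]  node(2,1) S=115.4600 payoff=0.0000 vs cont=11.3570 → 11.3570 [wait]  node(2,2) S=197.0910 payoff=0.0000 vs cont=0.0000 → 0.0000 [wait]  ⇒ S*(2)=67.6389
t_1: node(1,0) S=88.3719 payoff=22.3981 vs cont=27.1886 → 27.1886 [wait]  node(1,1) S=150.8513 payoff=0.0000 vs cont=5.7585 → 5.7585 [wait]  ⇒ S*(1)=-
t_0: node(0,0) S=115.4600 payoff=0.0000 vs cont=16.4830 → 16.4830 [wait]  ⇒ S*(0)=-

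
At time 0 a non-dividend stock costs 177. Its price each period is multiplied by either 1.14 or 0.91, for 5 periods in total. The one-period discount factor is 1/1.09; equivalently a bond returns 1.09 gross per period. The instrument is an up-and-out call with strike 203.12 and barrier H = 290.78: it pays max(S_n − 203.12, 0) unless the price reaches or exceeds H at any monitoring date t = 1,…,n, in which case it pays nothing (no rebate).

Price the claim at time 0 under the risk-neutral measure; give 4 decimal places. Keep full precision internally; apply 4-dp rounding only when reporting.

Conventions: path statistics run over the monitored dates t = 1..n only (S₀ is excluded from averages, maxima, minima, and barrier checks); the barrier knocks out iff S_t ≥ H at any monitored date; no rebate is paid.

price = 16.6780

Set p* = 0.7826 (from d < R < u); the path-dependent value is the discounted p*-expectation over all price paths.
Enumerate all 2^5 = 32 price paths (U = up ×1.14, D = down ×0.91); each path with k up-moves has probability p*^k·(1−p*)^(5−k).
DDDDD: M=161.0700, payoff=0.0000, prob=0.000486
UDDDD: M=201.7800, payoff=0.0000, prob=0.001748
DUDDD: M=183.6198, payoff=0.0000, prob=0.001748
UUDDD: M=230.0292, payoff=0.0000, prob=0.006292
DDUDD: M=167.0940, payoff=0.0000, prob=0.001748
UDUDD: M=209.3266, payoff=0.0000, prob=0.006292
DUUDD: M=209.3266, payoff=0.0000, prob=0.006292
UUUDD: M=262.2333, payoff=14.0354, prob=0.022653
DDDUD: M=161.0700, payoff=0.0000, prob=0.001748
UDDUD: M=201.7800, payoff=0.0000, prob=0.006292
DUDUD: M=190.4872, payoff=0.0000, prob=0.006292
UUDUD: M=238.6323, payoff=14.0354, prob=0.022653
DDUUD: M=190.4872, payoff=0.0000, prob=0.006292
UDUUD: M=238.6323, payoff=14.0354, prob=0.022653
DUUUD: M=238.6323, payoff=14.0354, prob=0.022653
UUUUD: M=298.9459, payoff=0.0000, prob=0.081549
DDDDU: M=161.0700, payoff=0.0000, prob=0.001748
UDDDU: M=201.7800, payoff=0.0000, prob=0.006292
DUDDU: M=183.6198, payoff=0.0000, prob=0.006292
UUDDU: M=230.0292, payoff=14.0354, prob=0.022653
DDUDU: M=173.3433, payoff=0.0000, prob=0.006292
UDUDU: M=217.1554, payoff=14.0354, prob=0.022653
DUUDU: M=217.1554, payoff=14.0354, prob=0.022653
UUUDU: M=272.0408, payoff=68.9208, prob=0.081549
DDDUU: M=173.3433, payoff=0.0000, prob=0.006292
UDDUU: M=217.1554, payoff=14.0354, prob=0.022653
DUDUU: M=217.1554, payoff=14.0354, prob=0.022653
UUDUU: M=272.0408, payoff=68.9208, prob=0.081549
DDUUU: M=217.1554, payoff=14.0354, prob=0.022653
UDUUU: M=272.0408, payoff=68.9208, prob=0.081549
DUUUU: M=272.0408, payoff=68.9208, prob=0.081549
UUUUU: M=340.7984, payoff=0.0000, prob=0.293578
Price = Σ prob·payoff / R^5 = 25.661190 / 1.538624 = 16.6780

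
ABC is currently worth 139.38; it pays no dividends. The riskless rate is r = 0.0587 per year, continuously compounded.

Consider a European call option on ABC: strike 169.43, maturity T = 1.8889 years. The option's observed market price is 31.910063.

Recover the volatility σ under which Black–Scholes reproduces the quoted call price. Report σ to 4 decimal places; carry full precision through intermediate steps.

At σ = 0.4818 the Black–Scholes value reproduces the quote:
σ√T = 0.4818·√1.8889 = 0.662173
d₁ = (ln(S/K) + (r+σ²/2)T) / (σ√T) = (ln(139.38/169.43) + (0.0587+0.4818²/2)·1.8889) / 0.662173 = (-0.195236 + 0.330115) / 0.662173 = 0.203691
d₂ = d₁ − σ√T = 0.203691 − 0.662173 = -0.458481
e^{−rT} = 0.895048
N(d₁) = 0.580703,  N(d₂) = 0.323303
V = S·N(d₁) − K·e^{−rT}·N(d₂) = 80.938342 − 49.028279 = 31.910063 (matching the quote); vega is positive throughout, so no other σ reproduces this price

sigma = 0.4818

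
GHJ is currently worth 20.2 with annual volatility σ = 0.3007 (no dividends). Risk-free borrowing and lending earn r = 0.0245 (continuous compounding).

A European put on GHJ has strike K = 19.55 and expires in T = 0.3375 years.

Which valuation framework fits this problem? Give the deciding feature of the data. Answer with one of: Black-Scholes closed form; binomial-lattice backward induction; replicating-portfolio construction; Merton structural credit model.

Key observation: a European claim on GHJ (strike 19.55) — a lognormal (GBM) underlying with constant rate and volatility — has an exact closed-form value; no lattice or capital structure is involved.

framework: Black-Scholes closed form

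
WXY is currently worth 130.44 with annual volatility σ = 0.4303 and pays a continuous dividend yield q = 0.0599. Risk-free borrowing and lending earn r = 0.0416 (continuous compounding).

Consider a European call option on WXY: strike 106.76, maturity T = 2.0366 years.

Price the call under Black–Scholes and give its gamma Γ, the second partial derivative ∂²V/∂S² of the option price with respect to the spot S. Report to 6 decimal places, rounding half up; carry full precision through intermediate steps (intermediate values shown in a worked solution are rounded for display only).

price = 35.310574
Γ = 0.003742

σ√T = 0.4303·√2.0366 = 0.614079
d₁ = (ln(S/K) + (r−q+σ²/2)T) / (σ√T) = (ln(130.44/106.76) + (0.0416−0.0599+0.4303²/2)·2.0366) / 0.614079 = (0.200330 + 0.151277) / 0.614079 = 0.572576
d₂ = d₁ − σ√T = 0.572576 − 0.614079 = -0.041503
e^{−rT} = 0.918767
e^{−qT} = 0.885155
N(d₁) = 0.716534,  N(d₂) = 0.483447
Call price V = S·e^{−qT}·N(d₁) − K·e^{−rT}·N(d₂) = 82.730758 − 47.420184 = 35.310574
φ(d₁) = (1/√(2π))·e^{−d₁²/2} = 0.338626
Γ = e^{−qT}·φ(d₁) / (S·σ·√T) = 0.003742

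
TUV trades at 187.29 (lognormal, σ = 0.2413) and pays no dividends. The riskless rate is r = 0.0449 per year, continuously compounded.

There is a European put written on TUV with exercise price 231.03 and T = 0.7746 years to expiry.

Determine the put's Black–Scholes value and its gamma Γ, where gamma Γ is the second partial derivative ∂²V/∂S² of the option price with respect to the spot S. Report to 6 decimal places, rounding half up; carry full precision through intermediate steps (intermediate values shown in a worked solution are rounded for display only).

σ√T = 0.2413·√0.7746 = 0.212371
d₁ = (ln(S/K) + (r+σ²/2)T) / (σ√T) = (ln(187.29/231.03) + (0.0449+0.2413²/2)·0.7746) / 0.212371 = (-0.209889 + 0.057330) / 0.212371 = -0.718359
d₂ = d₁ − σ√T = -0.718359 − 0.212371 = -0.930731
e^{−rT} = 0.965818
N(−d₁) = 0.763732,  N(−d₂) = 0.824004
Put price V = K·e^{−rT}·N(−d₂) − S·N(−d₁) = 183.862397 − 143.039393 = 40.823004
φ(d₁) = (1/√(2π))·e^{−d₁²/2} = 0.308215
Γ = φ(d₁) / (S·σ·√T) = 0.007749

price = 40.823004
Γ = 0.007749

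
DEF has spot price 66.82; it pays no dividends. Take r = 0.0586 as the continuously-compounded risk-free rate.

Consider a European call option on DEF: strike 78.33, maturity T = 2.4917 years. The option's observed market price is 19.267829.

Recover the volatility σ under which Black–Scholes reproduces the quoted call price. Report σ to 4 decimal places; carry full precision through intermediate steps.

sigma = 0.4761

At σ = 0.4761 the Black–Scholes value reproduces the quote:
σ√T = 0.4761·√2.4917 = 0.751530
d₁ = (ln(S/K) + (r+σ²/2)T) / (σ√T) = (ln(66.82/78.33) + (0.0586+0.4761²/2)·2.4917) / 0.751530 = (-0.158928 + 0.428412) / 0.751530 = 0.358580
d₂ = d₁ − σ√T = 0.358580 − 0.751530 = -0.392949
e^{−rT} = 0.864146
N(d₁) = 0.640045,  N(d₂) = 0.347178
V = S·N(d₁) − K·e^{−rT}·N(d₂) = 42.767838 − 23.500009 = 19.267829 (equal to the quote); since ∂V/∂σ > 0 for all σ, the implied volatility is unique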